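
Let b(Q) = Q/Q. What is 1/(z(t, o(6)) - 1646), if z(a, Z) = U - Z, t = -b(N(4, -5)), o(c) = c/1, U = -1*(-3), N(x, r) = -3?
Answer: -1/1649 ≈ -0.00060643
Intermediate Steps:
U = 3
o(c) = c (o(c) = c*1 = c)
b(Q) = 1
t = -1 (t = -1*1 = -1)
z(a, Z) = 3 - Z
1/(z(t, o(6)) - 1646) = 1/((3 - 1*6) - 1646) = 1/((3 - 6) - 1646) = 1/(-3 - 1646) = 1/(-1649) = -1/1649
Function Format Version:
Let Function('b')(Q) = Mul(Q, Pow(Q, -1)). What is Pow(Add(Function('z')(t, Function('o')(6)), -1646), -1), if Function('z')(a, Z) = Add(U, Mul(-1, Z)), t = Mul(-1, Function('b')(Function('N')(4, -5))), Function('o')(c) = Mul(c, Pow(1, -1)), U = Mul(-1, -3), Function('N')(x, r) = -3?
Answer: Rational(-1, 1649) ≈ -0.00060643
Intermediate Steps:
U = 3
Function('o')(c) = c (Function('o')(c) = Mul(c, 1) = c)
Function('b')(Q) = 1
t = -1 (t = Mul(-1, 1) = -1)
Function('z')(a, Z) = Add(3, Mul(-1, Z))
Pow(Add(Function('z')(t, Function('o')(6)), -1646), -1) = Pow(Add(Add(3, Mul(-1, 6)), -1646), -1) = Pow(Add(Add(3, -6), -1646), -1) = Pow(Add(-3, -1646), -1) = Pow(-1649, -1) = Rational(-1, 1649)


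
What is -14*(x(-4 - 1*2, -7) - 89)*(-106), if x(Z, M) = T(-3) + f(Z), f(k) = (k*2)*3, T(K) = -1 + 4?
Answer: -181048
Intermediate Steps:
T(K) = 3
f(k) = 6*k (f(k) = (2*k)*3 = 6*k)
x(Z, M) = 3 + 6*Z
-14*(x(-4 - 1*2, -7) - 89)*(-106) = -14*((3 + 6*(-4 - 1*2)) - 89)*(-106) = -14*((3 + 6*(-4 - 2)) - 89)*(-106) = -14*((3 + 6*(-6)) - 89)*(-106) = -14*((3 - 36) - 89)*(-106) = -14*(-33 - 89)*(-106) = -14*(-122)*(-106) = 1708*(-106) = -181048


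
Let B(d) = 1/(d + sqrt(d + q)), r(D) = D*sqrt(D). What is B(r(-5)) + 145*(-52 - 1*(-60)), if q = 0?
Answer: 1160 + 1/(5**(3/4)*sqrt(-I) - 5*I*sqrt(5)) ≈ 1160.0 + 0.071646*I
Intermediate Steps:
r(D) = D**(3/2)
B(d) = 1/(d + sqrt(d)) (B(d) = 1/(d + sqrt(d + 0)) = 1/(d + sqrt(d)))
B(r(-5)) + 145*(-52 - 1*(-60)) = 1/((-5)**(3/2) + sqrt((-5)**(3/2))) + 145*(-52 - 1*(-60)) = 1/(-5*I*sqrt(5) + sqrt(-5*I*sqrt(5))) + 145*(-52 + 60) = 1/(-5*I*sqrt(5) + 5**(3/4)*sqrt(-I)) + 145*8 = 1/(5**(3/4)*sqrt(-I) - 5*I*sqrt(5)) + 1160 = 1160 + 1/(5**(3/4)*sqrt(-I) - 5*I*sqrt(5))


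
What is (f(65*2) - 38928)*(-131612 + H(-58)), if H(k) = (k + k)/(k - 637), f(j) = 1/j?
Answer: 231448891456568/45175 ≈ 5.1234e+9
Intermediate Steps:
H(k) = 2*k/(-637 + k) (H(k) = (2*k)/(-637 + k) = 2*k/(-637 + k))
(f(65*2) - 38928)*(-131612 + H(-58)) = (1/(65*2) - 38928)*(-131612 + 2*(-58)/(-637 - 58)) = (1/130 - 38928)*(-131612 + 2*(-58)/(-695)) = (1/130 - 38928)*(-131612 + 2*(-58)*(-1/695)) = -5060639*(-131612 + 116/695)/130 = -5060639/130*(-91470224/695) = 231448891456568/45175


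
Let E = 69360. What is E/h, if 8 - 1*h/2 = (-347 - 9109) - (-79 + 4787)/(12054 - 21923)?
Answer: 28521410/7782959 ≈ 3.6646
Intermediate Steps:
h = 186791016/9869 (h = 16 - 2*((-347 - 9109) - (-79 + 4787)/(12054 - 21923)) = 16 - 2*(-9456 - 4708/(-9869)) = 16 - 2*(-9456 - 4708*(-1)/9869) = 16 - 2*(-9456 - 1*(-4708/9869)) = 16 - 2*(-9456 + 4708/9869) = 16 - 2*(-93316556/9869) = 16 + 186633112/9869 = 186791016/9869 ≈ 18927.)
E/h = 69360/(186791016/9869) = 69360*(9869/186791016) = 28521410/7782959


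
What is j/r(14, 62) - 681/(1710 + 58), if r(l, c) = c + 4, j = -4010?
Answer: -3567313/58344 ≈ -61.143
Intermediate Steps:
r(l, c) = 4 + c
j/r(14, 62) - 681/(1710 + 58) = -4010/(4 + 62) - 681/(1710 + 58) = -4010/66 - 681/1768 = -4010*1/66 - 681*1/1768 = -2005/33 - 681/1768 = -3567313/58344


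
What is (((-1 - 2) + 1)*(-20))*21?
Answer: 840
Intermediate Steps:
(((-1 - 2) + 1)*(-20))*21 = ((-3 + 1)*(-20))*21 = -2*(-20)*21 = 40*21 = 840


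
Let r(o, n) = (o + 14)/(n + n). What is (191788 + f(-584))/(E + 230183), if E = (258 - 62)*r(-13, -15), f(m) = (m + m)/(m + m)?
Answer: 2876835/3452647 ≈ 0.83323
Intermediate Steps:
r(o, n) = (14 + o)/(2*n) (r(o, n) = (14 + o)/((2*n)) = (14 + o)*(1/(2*n)) = (14 + o)/(2*n))
f(m) = 1 (f(m) = (2*m)/((2*m)) = (2*m)*(1/(2*m)) = 1)
E = -98/15 (E = (258 - 62)*((½)*(14 - 13)/(-15)) = 196*((½)*(-1/15)*1) = 196*(-1/30) = -98/15 ≈ -6.5333)
(191788 + f(-584))/(E + 230183) = (191788 + 1)/(-98/15 + 230183) = 191789/(3452647/15) = 191789*(15/3452647) = 2876835/3452647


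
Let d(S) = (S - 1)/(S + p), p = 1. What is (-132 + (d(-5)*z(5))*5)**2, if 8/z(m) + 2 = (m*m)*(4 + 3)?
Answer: 518746176/29929 ≈ 17333.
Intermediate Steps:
d(S) = (-1 + S)/(1 + S) (d(S) = (S - 1)/(S + 1) = (-1 + S)/(1 + S))
z(m) = 8/(-2 + 7*m**2) (z(m) = 8/(-2 + (m*m)*(4 + 3)) = 8/(-2 + m**2*7) = 8/(-2 + 7*m**2))
(-132 + (d(-5)*z(5))*5)**2 = (-132 + (((-1 - 5)/(1 - 5))*(8/(-2 + 7*5**2)))*5)**2 = (-132 + ((-6/(-4))*(8/(-2 + 7*25)))*5)**2 = (-132 + ((-1/4*(-6))*(8/(-2 + 175)))*5)**2 = (-132 + (3*(8/173)/2)*5)**2 = (-132 + (3*(8*(1/173))/2)*5)**2 = (-132 + ((3/2)*(8/173))*5)**2 = (-132 + (12/173)*5)**2 = (-132 + 60/173)**2 = (-22776/173)**2 = 518746176/29929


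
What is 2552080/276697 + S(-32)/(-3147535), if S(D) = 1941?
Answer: 422748634417/45837552205 ≈ 9.2228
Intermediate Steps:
2552080/276697 + S(-32)/(-3147535) = 2552080/276697 + 1941/(-3147535) = 2552080*(1/276697) + 1941*(-1/3147535) = 134320/14563 - 1941/3147535 = 422748634417/45837552205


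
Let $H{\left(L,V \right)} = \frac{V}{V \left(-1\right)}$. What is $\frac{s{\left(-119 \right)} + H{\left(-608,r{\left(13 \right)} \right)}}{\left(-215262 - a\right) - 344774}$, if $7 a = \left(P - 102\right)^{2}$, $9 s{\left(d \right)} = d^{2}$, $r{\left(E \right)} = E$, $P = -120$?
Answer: $- \frac{12383}{4465728} \approx -0.0027729$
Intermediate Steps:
$s{\left(d \right)} = \frac{d^{2}}{9}$
$a = \frac{49284}{7}$ ($a = \frac{\left(-120 - 102\right)^{2}}{7} = \frac{\left(-222\right)^{2}}{7} = \frac{1}{7} \cdot 49284 = \frac{49284}{7} \approx 7040.6$)
$H{\left(L,V \right)} = -1$ ($H{\left(L,V \right)} = \frac{V}{\left(-1\right) V} = V \left(- \frac{1}{V}\right) = -1$)
$\frac{s{\left(-119 \right)} + H{\left(-608,r{\left(13 \right)} \right)}}{\left(-215262 - a\right) - 344774} = \frac{\frac{\left(-119\right)^{2}}{9} - 1}{\left(-215262 - \frac{49284}{7}\right) - 344774} = \frac{\frac{1}{9} \cdot 14161 - 1}{\left(-215262 - \frac{49284}{7}\right) - 344774} = \frac{\frac{14161}{9} - 1}{- \frac{1556118}{7} - 344774} = \frac{14152}{9 \left(- \frac{3969536}{7}\right)} = \frac{14152}{9} \left(- \frac{7}{3969536}\right) = - \frac{12383}{4465728}$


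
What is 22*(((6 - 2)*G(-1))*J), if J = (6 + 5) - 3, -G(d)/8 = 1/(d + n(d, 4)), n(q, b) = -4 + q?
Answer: 2816/3 ≈ 938.67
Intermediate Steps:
G(d) = -8/(-4 + 2*d) (G(d) = -8/(d + (-4 + d)) = -8/(-4 + 2*d))
J = 8 (J = 11 - 3 = 8)
22*(((6 - 2)*G(-1))*J) = 22*(((6 - 2)*(-4/(-2 - 1)))*8) = 22*((4*(-4/(-3)))*8) = 22*((4*(-4*(-1/3)))*8) = 22*((4*(4/3))*8) = 22*((16/3)*8) = 22*(128/3) = 2816/3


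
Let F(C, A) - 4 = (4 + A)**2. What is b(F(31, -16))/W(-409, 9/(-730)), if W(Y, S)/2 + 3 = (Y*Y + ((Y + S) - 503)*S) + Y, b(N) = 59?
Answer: 15720550/88930482021 ≈ 0.00017677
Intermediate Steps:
F(C, A) = 4 + (4 + A)**2
W(Y, S) = -6 + 2*Y + 2*Y**2 + 2*S*(-503 + S + Y) (W(Y, S) = -6 + 2*((Y*Y + ((Y + S) - 503)*S) + Y) = -6 + 2*((Y**2 + ((S + Y) - 503)*S) + Y) = -6 + 2*((Y**2 + (-503 + S + Y)*S) + Y) = -6 + 2*((Y**2 + S*(-503 + S + Y)) + Y) = -6 + 2*(Y + Y**2 + S*(-503 + S + Y)) = -6 + (2*Y + 2*Y**2 + 2*S*(-503 + S + Y)) = -6 + 2*Y + 2*Y**2 + 2*S*(-503 + S + Y))
b(F(31, -16))/W(-409, 9/(-730)) = 59/(-6 - 9054/(-730) + 2*(-409) + 2*(9/(-730))**2 + 2*(-409)**2 + 2*(9/(-730))*(-409)) = 59/(-6 - 9054*(-1)/730 - 818 + 2*(9*(-1/730))**2 + 2*167281 + 2*(9*(-1/730))*(-409)) = 59/(-6 - 1006*(-9/730) - 818 + 2*(-9/730)**2 + 334562 + 2*(-9/730)*(-409)) = 59/(-6 + 4527/365 - 818 + 2*(81/532900) + 334562 + 3681/365) = 59/(-6 + 4527/365 - 818 + 81/266450 + 334562 + 3681/365) = 59/(88930482021/266450) = 59*(266450/88930482021) = 15720550/88930482021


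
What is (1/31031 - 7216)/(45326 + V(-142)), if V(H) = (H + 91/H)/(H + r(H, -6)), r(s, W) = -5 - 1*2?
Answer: -4737692906810/29759590513653 ≈ -0.15920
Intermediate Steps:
r(s, W) = -7 (r(s, W) = -5 - 2 = -7)
V(H) = (H + 91/H)/(-7 + H) (V(H) = (H + 91/H)/(H - 7) = (H + 91/H)/(-7 + H))
(1/31031 - 7216)/(45326 + V(-142)) = (1/31031 - 7216)/(45326 + (91 + (-142)²)/((-142)*(-7 - 142))) = (1/31031 - 7216)/(45326 - 1/142*(91 + 20164)/(-149)) = -223919695/(31031*(45326 - 1/142*(-1/149)*20255)) = -223919695/(31031*(45326 + 20255/21158)) = -223919695/(31031*959027763/21158) = -223919695/31031*21158/959027763 = -4737692906810/29759590513653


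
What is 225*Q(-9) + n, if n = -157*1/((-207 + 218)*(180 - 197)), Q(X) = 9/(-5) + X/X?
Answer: -33503/187 ≈ -179.16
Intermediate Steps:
Q(X) = -⅘ (Q(X) = 9*(-⅕) + 1 = -9/5 + 1 = -⅘)
n = 157/187 (n = -157/((-17*11)) = -157/(-187) = -157*(-1/187) = 157/187 ≈ 0.83957)
225*Q(-9) + n = 225*(-⅘) + 157/187 = -180 + 157/187 = -33503/187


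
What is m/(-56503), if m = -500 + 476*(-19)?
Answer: 9544/56503 ≈ 0.16891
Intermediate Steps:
m = -9544 (m = -500 - 9044 = -9544)
m/(-56503) = -9544/(-56503) = -9544*(-1/56503) = 9544/56503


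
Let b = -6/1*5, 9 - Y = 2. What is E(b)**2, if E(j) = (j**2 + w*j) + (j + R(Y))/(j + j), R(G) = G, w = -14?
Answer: 6276283729/3600 ≈ 1.7434e+6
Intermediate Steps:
Y = 7 (Y = 9 - 1*2 = 9 - 2 = 7)
b = -30 (b = -6*1*5 = -6*5 = -30)
E(j) = j**2 - 14*j + (7 + j)/(2*j) (E(j) = (j**2 - 14*j) + (j + 7)/(j + j) = (j**2 - 14*j) + (7 + j)/((2*j)) = (j**2 - 14*j) + (7 + j)*(1/(2*j)) = (j**2 - 14*j) + (7 + j)/(2*j) = j**2 - 14*j + (7 + j)/(2*j))
E(b)**2 = (1/2 + (-30)**2 - 14*(-30) + (7/2)/(-30))**2 = (1/2 + 900 + 420 + (7/2)*(-1/30))**2 = (1/2 + 900 + 420 - 7/60)**2 = (79223/60)**2 = 6276283729/3600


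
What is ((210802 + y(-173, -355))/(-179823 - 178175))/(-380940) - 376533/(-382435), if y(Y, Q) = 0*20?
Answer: 5135005395026083/5215486305662220 ≈ 0.98457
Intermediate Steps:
y(Y, Q) = 0
((210802 + y(-173, -355))/(-179823 - 178175))/(-380940) - 376533/(-382435) = ((210802 + 0)/(-179823 - 178175))/(-380940) - 376533/(-382435) = (210802/(-357998))*(-1/380940) - 376533*(-1/382435) = (210802*(-1/357998))*(-1/380940) + 376533/382435 = -105401/178999*(-1/380940) + 376533/382435 = 105401/68187879060 + 376533/382435 = 5135005395026083/5215486305662220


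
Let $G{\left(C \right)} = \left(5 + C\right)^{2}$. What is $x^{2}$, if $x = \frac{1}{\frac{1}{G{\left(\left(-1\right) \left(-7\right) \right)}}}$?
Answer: $20736$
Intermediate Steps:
$x = 144$ ($x = \frac{1}{\frac{1}{\left(5 - -7\right)^{2}}} = \frac{1}{\frac{1}{\left(5 + 7\right)^{2}}} = \frac{1}{\frac{1}{12^{2}}} = \frac{1}{\frac{1}{144}} = 144$)
$x^{2} = 144^{2} = 20736$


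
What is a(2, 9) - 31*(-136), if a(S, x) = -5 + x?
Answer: 4220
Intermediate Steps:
a(2, 9) - 31*(-136) = (-5 + 9) - 31*(-136) = 4 + 4216 = 4220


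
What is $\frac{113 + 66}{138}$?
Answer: $\frac{179}{138} \approx 1.2971$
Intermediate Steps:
$\frac{113 + 66}{138} = 179 \cdot \frac{1}{138} = \frac{179}{138}$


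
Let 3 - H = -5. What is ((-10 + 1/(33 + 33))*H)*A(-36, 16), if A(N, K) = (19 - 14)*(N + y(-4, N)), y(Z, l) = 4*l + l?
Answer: 948960/11 ≈ 86269.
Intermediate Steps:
H = 8 (H = 3 - 1*(-5) = 3 + 5 = 8)
y(Z, l) = 5*l
A(N, K) = 30*N (A(N, K) = (19 - 14)*(N + 5*N) = 5*(6*N) = 30*N)
((-10 + 1/(33 + 33))*H)*A(-36, 16) = ((-10 + 1/(33 + 33))*8)*(30*(-36)) = ((-10 + 1/66)*8)*(-1080) = -659/66*8*(-1080) = -2636/33*(-1080) = 948960/11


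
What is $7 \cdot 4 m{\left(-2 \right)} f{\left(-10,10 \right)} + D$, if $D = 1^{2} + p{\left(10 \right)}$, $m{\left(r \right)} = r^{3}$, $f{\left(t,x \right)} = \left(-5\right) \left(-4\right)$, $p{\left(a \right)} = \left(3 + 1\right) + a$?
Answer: $-4465$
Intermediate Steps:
$p{\left(a \right)} = 4 + a$
$f{\left(t,x \right)} = 20$
$D = 15$ ($D = 1^{2} + \left(4 + 10\right) = 1 + 14 = 15$)
$7 \cdot 4 m{\left(-2 \right)} f{\left(-10,10 \right)} + D = 7 \cdot 4 \left(-2\right)^{3} \cdot 20 + 15 = 28 \left(-8\right) 20 + 15 = \left(-224\right) 20 + 15 = -4480 + 15 = -4465$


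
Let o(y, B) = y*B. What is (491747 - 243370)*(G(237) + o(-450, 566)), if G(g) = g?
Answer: -63202756551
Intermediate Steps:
o(y, B) = B*y
(491747 - 243370)*(G(237) + o(-450, 566)) = (491747 - 243370)*(237 + 566*(-450)) = 248377*(237 - 254700) = 248377*(-254463) = -63202756551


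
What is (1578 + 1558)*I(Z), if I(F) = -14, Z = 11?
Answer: -43904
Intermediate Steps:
(1578 + 1558)*I(Z) = (1578 + 1558)*(-14) = 3136*(-14) = -43904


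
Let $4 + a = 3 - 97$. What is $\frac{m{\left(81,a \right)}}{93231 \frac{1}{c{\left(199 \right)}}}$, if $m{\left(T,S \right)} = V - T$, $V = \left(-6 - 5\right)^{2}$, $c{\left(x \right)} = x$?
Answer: $\frac{7960}{93231} \approx 0.085379$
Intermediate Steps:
$V = 121$ ($V = \left(-11\right)^{2} = 121$)
$a = -98$ ($a = -4 + \left(3 - 97\right) = -4 - 94 = -98$)
$m{\left(T,S \right)} = 121 - T$
$\frac{m{\left(81,a \right)}}{93231 \frac{1}{c{\left(199 \right)}}} = \frac{121 - 81}{93231 \cdot \frac{1}{199}} = \frac{40}{\frac{93231}{199}} = 40 \cdot \frac{199}{93231} = \frac{7960}{93231}$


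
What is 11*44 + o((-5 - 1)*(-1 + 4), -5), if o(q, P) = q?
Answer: 466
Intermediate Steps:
11*44 + o((-5 - 1)*(-1 + 4), -5) = 11*44 + (-5 - 1)*(-1 + 4) = 484 - 6*3 = 484 - 18 = 466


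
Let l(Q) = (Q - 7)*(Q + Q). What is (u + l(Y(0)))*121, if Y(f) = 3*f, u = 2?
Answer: 242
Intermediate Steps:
l(Q) = 2*Q*(-7 + Q) (l(Q) = (-7 + Q)*(2*Q) = 2*Q*(-7 + Q))
(u + l(Y(0)))*121 = (2 + 2*(3*0)*(-7 + 3*0))*121 = (2 + 2*0*(-7 + 0))*121 = (2 + 2*0*(-7))*121 = (2 + 0)*121 = 2*121 = 242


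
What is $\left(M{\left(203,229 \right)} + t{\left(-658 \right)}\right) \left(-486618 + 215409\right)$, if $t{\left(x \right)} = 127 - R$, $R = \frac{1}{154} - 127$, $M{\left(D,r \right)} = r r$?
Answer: $- \frac{2200868900061}{154} \approx -1.4291 \cdot 10^{10}$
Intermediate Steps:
$M{\left(D,r \right)} = r^{2}$
$R = - \frac{19557}{154}$ ($R = \frac{1}{154} - 127 = - \frac{19557}{154} \approx -126.99$)
$t{\left(x \right)} = \frac{39115}{154}$ ($t{\left(x \right)} = 127 - - \frac{19557}{154} = 127 + \frac{19557}{154} = \frac{39115}{154}$)
$\left(M{\left(203,229 \right)} + t{\left(-658 \right)}\right) \left(-486618 + 215409\right) = \left(229^{2} + \frac{39115}{154}\right) \left(-486618 + 215409\right) = \left(52441 + \frac{39115}{154}\right) \left(-271209\right) = \frac{8115029}{154} \left(-271209\right) = - \frac{2200868900061}{154}$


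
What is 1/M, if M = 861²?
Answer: 1/741321 ≈ 1.3489e-6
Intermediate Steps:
M = 741321
1/M = 1/741321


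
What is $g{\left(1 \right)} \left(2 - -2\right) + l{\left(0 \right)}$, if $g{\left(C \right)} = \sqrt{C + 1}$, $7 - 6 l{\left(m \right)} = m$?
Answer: $\frac{7}{6} + 4 \sqrt{2} \approx 6.8235$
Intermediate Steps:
$l{\left(m \right)} = \frac{7}{6} - \frac{m}{6}$
$g{\left(C \right)} = \sqrt{1 + C}$
$g{\left(1 \right)} \left(2 - -2\right) + l{\left(0 \right)} = \sqrt{1 + 1} \left(2 - -2\right) + \left(\frac{7}{6} - 0\right) = \sqrt{2} \left(2 + 2\right) + \left(\frac{7}{6} + 0\right) = \sqrt{2} \cdot 4 + \frac{7}{6} = 4 \sqrt{2} + \frac{7}{6} = \frac{7}{6} + 4 \sqrt{2}$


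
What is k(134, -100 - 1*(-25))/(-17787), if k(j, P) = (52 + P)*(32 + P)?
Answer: -989/17787 ≈ -0.055602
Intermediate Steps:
k(j, P) = (32 + P)*(52 + P)
k(134, -100 - 1*(-25))/(-17787) = (1664 + (-100 - 1*(-25))**2 + 84*(-100 - 1*(-25)))/(-17787) = (1664 + (-100 + 25)**2 + 84*(-100 + 25))*(-1/17787) = (1664 + (-75)**2 + 84*(-75))*(-1/17787) = (1664 + 5625 - 6300)*(-1/17787) = 989*(-1/17787) = -989/17787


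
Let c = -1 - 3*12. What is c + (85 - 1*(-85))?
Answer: 133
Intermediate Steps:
c = -37 (c = -1 - 36 = -37)
c + (85 - 1*(-85)) = -37 + (85 - 1*(-85)) = -37 + (85 + 85) = -37 + 170 = 133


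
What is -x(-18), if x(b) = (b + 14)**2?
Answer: -16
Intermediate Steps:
x(b) = (14 + b)**2
-x(-18) = -(14 - 18)**2 = -1*(-4)**2 = -1*16 = -16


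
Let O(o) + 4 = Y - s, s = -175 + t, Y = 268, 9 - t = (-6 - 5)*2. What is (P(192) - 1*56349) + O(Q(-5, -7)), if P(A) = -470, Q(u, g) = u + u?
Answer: -56411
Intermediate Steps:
Q(u, g) = 2*u
t = 31 (t = 9 - (-6 - 5)*2 = 9 - (-11)*2 = 9 - 1*(-22) = 9 + 22 = 31)
s = -144 (s = -175 + 31 = -144)
O(o) = 408 (O(o) = -4 + (268 - 1*(-144)) = -4 + (268 + 144) = -4 + 412 = 408)
(P(192) - 1*56349) + O(Q(-5, -7)) = (-470 - 1*56349) + 408 = (-470 - 56349) + 408 = -56819 + 408 = -56411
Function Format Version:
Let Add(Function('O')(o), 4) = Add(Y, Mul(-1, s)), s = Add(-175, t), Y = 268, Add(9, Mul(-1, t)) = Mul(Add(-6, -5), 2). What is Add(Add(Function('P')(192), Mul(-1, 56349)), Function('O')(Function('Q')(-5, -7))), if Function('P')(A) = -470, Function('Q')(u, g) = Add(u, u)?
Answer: -56411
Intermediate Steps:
Function('Q')(u, g) = Mul(2, u)
t = 31 (t = Add(9, Mul(-1, Mul(Add(-6, -5), 2))) = Add(9, Mul(-1, Mul(-11, 2))) = Add(9, Mul(-1, -22)) = Add(9, 22) = 31)
s = -144 (s = Add(-175, 31) = -144)
Function('O')(o) = 408 (Function('O')(o) = Add(-4, Add(268, Mul(-1, -144))) = Add(-4, Add(268, 144)) = Add(-4, 412) = 408)
Add(Add(Function('P')(192), Mul(-1, 56349)), Function('O')(Function('Q')(-5, -7))) = Add(Add(-470, Mul(-1, 56349)), 408) = Add(Add(-470, -56349), 408) = Add(-56819, 408) = -56411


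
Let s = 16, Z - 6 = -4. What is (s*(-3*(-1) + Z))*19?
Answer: 1520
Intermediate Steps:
Z = 2 (Z = 6 - 4 = 2)
(s*(-3*(-1) + Z))*19 = (16*(-3*(-1) + 2))*19 = (16*(3 + 2))*19 = (16*5)*19 = 80*19 = 1520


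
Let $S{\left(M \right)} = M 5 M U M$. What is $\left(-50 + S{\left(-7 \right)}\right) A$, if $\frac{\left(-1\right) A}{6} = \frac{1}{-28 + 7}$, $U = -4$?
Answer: $\frac{13620}{7} \approx 1945.7$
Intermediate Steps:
$A = \frac{2}{7}$ ($A = - \frac{6}{-28 + 7} = - \frac{6}{-21} = \left(-6\right) \left(- \frac{1}{21}\right) = \frac{2}{7} \approx 0.28571$)
$S{\left(M \right)} = - 20 M^{3}$ ($S{\left(M \right)} = M 5 M \left(-4\right) M = 5 M M \left(-4\right) M = 5 M^{2} \left(-4\right) M = - 20 M^{2} M = - 20 M^{3}$)
$\left(-50 + S{\left(-7 \right)}\right) A = \left(-50 - 20 \left(-7\right)^{3}\right) \frac{2}{7} = \left(-50 - -6860\right) \frac{2}{7} = \left(-50 + 6860\right) \frac{2}{7} = 6810 \cdot \frac{2}{7} = \frac{13620}{7}$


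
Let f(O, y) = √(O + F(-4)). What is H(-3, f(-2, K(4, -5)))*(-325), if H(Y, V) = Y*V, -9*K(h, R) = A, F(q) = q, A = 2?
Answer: 975*I*√6 ≈ 2388.3*I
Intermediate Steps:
K(h, R) = -2/9 (K(h, R) = -⅑*2 = -2/9)
f(O, y) = √(-4 + O) (f(O, y) = √(O - 4) = √(-4 + O))
H(Y, V) = V*Y
H(-3, f(-2, K(4, -5)))*(-325) = (√(-4 - 2)*(-3))*(-325) = (√(-6)*(-3))*(-325) = ((I*√6)*(-3))*(-325) = -3*I*√6*(-325) = 975*I*√6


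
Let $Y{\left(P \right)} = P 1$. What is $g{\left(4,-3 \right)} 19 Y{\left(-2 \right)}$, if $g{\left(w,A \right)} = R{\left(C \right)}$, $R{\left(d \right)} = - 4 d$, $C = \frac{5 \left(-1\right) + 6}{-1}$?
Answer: $-152$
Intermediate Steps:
$Y{\left(P \right)} = P$
$C = -1$ ($C = \left(-5 + 6\right) \left(-1\right) = 1 \left(-1\right) = -1$)
$g{\left(w,A \right)} = 4$ ($g{\left(w,A \right)} = \left(-4\right) \left(-1\right) = 4$)
$g{\left(4,-3 \right)} 19 Y{\left(-2 \right)} = 4 \cdot 19 \left(-2\right) = 76 \left(-2\right) = -152$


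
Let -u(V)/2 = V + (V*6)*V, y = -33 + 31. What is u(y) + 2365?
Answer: 2321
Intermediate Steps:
y = -2
u(V) = -12*V² - 2*V (u(V) = -2*(V + (V*6)*V) = -2*(V + (6*V)*V) = -2*(V + 6*V²) = -12*V² - 2*V)
u(y) + 2365 = -2*(-2)*(1 + 6*(-2)) + 2365 = -2*(-2)*(1 - 12) + 2365 = -2*(-2)*(-11) + 2365 = -44 + 2365 = 2321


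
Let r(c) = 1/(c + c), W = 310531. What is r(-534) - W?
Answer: -331647109/1068 ≈ -3.1053e+5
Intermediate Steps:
r(c) = 1/(2*c)
r(-534) - W = (½)/(-534) - 1*310531 = (½)*(-1/534) - 310531 = -1/1068 - 310531 = -331647109/1068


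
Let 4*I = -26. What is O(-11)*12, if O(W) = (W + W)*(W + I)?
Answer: 4620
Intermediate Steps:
I = -13/2 (I = (1/4)*(-26) = -13/2 ≈ -6.5000)
O(W) = 2*W*(-13/2 + W) (O(W) = (W + W)*(W - 13/2) = (2*W)*(-13/2 + W) = 2*W*(-13/2 + W))
O(-11)*12 = -11*(-13 + 2*(-11))*12 = -11*(-13 - 22)*12 = -11*(-35)*12 = 385*12 = 4620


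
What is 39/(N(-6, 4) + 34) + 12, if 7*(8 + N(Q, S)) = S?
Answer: 835/62 ≈ 13.468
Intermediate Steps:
N(Q, S) = -8 + S/7
39/(N(-6, 4) + 34) + 12 = 39/((-8 + (⅐)*4) + 34) + 12 = 39/((-8 + 4/7) + 34) + 12 = 39/(-52/7 + 34) + 12 = 39/(186/7) + 12 = (7/186)*39 + 12 = 91/62 + 12 = 835/62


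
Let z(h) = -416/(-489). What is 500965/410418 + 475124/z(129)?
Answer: 916874379397/1641672 ≈ 5.5850e+5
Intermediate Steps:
z(h) = 416/489 (z(h) = -416*(-1/489) = 416/489)
500965/410418 + 475124/z(129) = 500965/410418 + 475124/(416/489) = 500965*(1/410418) + 475124*(489/416) = 500965/410418 + 4467993/8 = 916874379397/1641672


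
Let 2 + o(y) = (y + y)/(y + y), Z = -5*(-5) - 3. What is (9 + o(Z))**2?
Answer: 64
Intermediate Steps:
Z = 22 (Z = 25 - 3 = 22)
o(y) = -1 (o(y) = -2 + (y + y)/(y + y) = -2 + (2*y)/((2*y)) = -2 + (2*y)*(1/(2*y)) = -2 + 1 = -1)
(9 + o(Z))**2 = (9 - 1)**2 = 8**2 = 64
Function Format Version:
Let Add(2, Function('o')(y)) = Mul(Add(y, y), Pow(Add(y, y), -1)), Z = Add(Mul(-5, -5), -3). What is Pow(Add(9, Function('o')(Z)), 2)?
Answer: 64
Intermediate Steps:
Z = 22 (Z = Add(25, -3) = 22)
Function('o')(y) = -1 (Function('o')(y) = Add(-2, Mul(Add(y, y), Pow(Add(y, y), -1))) = Add(-2, Mul(Mul(2, y), Pow(Mul(2, y), -1))) = Add(-2, Mul(Mul(2, y), Mul(Rational(1, 2), Pow(y, -1)))) = Add(-2, 1) = -1)
Pow(Add(9, Function('o')(Z)), 2) = Pow(Add(9, -1), 2) = Pow(8, 2) = 64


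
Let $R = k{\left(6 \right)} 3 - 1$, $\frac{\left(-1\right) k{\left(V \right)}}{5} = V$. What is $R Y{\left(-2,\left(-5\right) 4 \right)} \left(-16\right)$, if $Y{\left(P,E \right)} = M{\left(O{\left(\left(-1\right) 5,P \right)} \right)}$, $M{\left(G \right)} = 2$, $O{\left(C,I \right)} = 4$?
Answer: $2912$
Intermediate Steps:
$k{\left(V \right)} = - 5 V$
$Y{\left(P,E \right)} = 2$
$R = -91$ ($R = \left(-5\right) 6 \cdot 3 - 1 = \left(-30\right) 3 - 1 = -90 - 1 = -91$)
$R Y{\left(-2,\left(-5\right) 4 \right)} \left(-16\right) = \left(-91\right) 2 \left(-16\right) = \left(-182\right) \left(-16\right) = 2912$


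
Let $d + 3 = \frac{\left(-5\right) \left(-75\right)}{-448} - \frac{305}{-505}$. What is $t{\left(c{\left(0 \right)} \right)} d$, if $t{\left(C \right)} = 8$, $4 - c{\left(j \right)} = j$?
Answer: $- \frac{146291}{5656} \approx -25.865$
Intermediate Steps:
$c{\left(j \right)} = 4 - j$
$d = - \frac{146291}{45248}$ ($d = -3 + \left(\frac{\left(-5\right) \left(-75\right)}{-448} - \frac{305}{-505}\right) = -3 + \left(375 \left(- \frac{1}{448}\right) - - \frac{61}{101}\right) = -3 + \left(- \frac{375}{448} + \frac{61}{101}\right) = -3 - \frac{10547}{45248} = - \frac{146291}{45248} \approx -3.2331$)
$t{\left(c{\left(0 \right)} \right)} d = 8 \left(- \frac{146291}{45248}\right) = - \frac{146291}{5656}$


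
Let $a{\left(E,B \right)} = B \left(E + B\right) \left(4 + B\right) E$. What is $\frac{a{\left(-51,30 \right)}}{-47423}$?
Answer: $- \frac{1092420}{47423} \approx -23.036$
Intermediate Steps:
$a{\left(E,B \right)} = B E \left(4 + B\right) \left(B + E\right)$ ($a{\left(E,B \right)} = B \left(B + E\right) \left(4 + B\right) E = B \left(4 + B\right) \left(B + E\right) E = B E \left(4 + B\right) \left(B + E\right)$)
$\frac{a{\left(-51,30 \right)}}{-47423} = \frac{30 \left(-51\right) \left(30^{2} + 4 \cdot 30 + 4 \left(-51\right) + 30 \left(-51\right)\right)}{-47423} = 30 \left(-51\right) \left(900 + 120 - 204 - 1530\right) \left(- \frac{1}{47423}\right) = 30 \left(-51\right) \left(-714\right) \left(- \frac{1}{47423}\right) = 1092420 \left(- \frac{1}{47423}\right) = - \frac{1092420}{47423}$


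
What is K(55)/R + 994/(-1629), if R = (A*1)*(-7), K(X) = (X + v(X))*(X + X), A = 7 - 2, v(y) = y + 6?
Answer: -4164166/11403 ≈ -365.18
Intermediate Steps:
v(y) = 6 + y
A = 5
K(X) = 2*X*(6 + 2*X) (K(X) = (X + (6 + X))*(X + X) = (6 + 2*X)*(2*X) = 2*X*(6 + 2*X))
R = -35 (R = (5*1)*(-7) = 5*(-7) = -35)
K(55)/R + 994/(-1629) = (4*55*(3 + 55))/(-35) + 994/(-1629) = (4*55*58)*(-1/35) + 994*(-1/1629) = 12760*(-1/35) - 994/1629 = -2552/7 - 994/1629 = -4164166/11403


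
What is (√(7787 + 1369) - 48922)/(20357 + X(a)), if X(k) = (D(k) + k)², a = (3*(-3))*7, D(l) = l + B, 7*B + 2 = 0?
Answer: -2397178/1778949 + 98*√2289/1778949 ≈ -1.3449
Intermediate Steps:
B = -2/7 (B = -2/7 + (⅐)*0 = -2/7 + 0 = -2/7 ≈ -0.28571)
D(l) = -2/7 + l (D(l) = l - 2/7 = -2/7 + l)
a = -63 (a = -9*7 = -63)
X(k) = (-2/7 + 2*k)² (X(k) = ((-2/7 + k) + k)² = (-2/7 + 2*k)²)
(√(7787 + 1369) - 48922)/(20357 + X(a)) = (√(7787 + 1369) - 48922)/(20357 + 4*(-1 + 7*(-63))²/49) = (√9156 - 48922)/(20357 + 4*(-1 - 441)²/49) = (2*√2289 - 48922)/(20357 + (4/49)*(-442)²) = (-48922 + 2*√2289)/(20357 + (4/49)*195364) = (-48922 + 2*√2289)/(20357 + 781456/49) = (-48922 + 2*√2289)/(1778949/49) = (-48922 + 2*√2289)*(49/1778949) = -2397178/1778949 + 98*√2289/1778949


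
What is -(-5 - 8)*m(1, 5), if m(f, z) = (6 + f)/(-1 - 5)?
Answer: -91/6 ≈ -15.167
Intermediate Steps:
m(f, z) = -1 - f/6 (m(f, z) = (6 + f)/(-6) = (6 + f)*(-1/6) = -1 - f/6)
-(-5 - 8)*m(1, 5) = -(-5 - 8)*(-1 - 1/6*1) = -(-13)*(-1 - 1/6) = -(-13)*(-7)/6 = -1*91/6 = -91/6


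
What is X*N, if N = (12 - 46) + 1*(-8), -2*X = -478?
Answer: -10038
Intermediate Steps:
X = 239 (X = -1/2*(-478) = 239)
N = -42 (N = -34 - 8 = -42)
X*N = 239*(-42) = -10038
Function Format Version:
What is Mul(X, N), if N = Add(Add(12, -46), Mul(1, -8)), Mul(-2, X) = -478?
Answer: -10038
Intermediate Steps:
X = 239 (X = Mul(Rational(-1, 2), -478) = 239)
N = -42 (N = Add(-34, -8) = -42)
Mul(X, N) = Mul(239, -42) = -10038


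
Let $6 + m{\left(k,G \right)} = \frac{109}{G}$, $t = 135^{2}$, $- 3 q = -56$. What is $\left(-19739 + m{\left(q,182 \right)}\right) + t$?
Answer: $- \frac{276531}{182} \approx -1519.4$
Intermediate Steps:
$q = \frac{56}{3}$ ($q = \left(- \frac{1}{3}\right) \left(-56\right) = \frac{56}{3} \approx 18.667$)
$t = 18225$
$m{\left(k,G \right)} = -6 + \frac{109}{G}$
$\left(-19739 + m{\left(q,182 \right)}\right) + t = \left(-19739 - \left(6 - \frac{109}{182}\right)\right) + 18225 = \left(-19739 + \left(-6 + 109 \cdot \frac{1}{182}\right)\right) + 18225 = \left(-19739 + \left(-6 + \frac{109}{182}\right)\right) + 18225 = \left(-19739 - \frac{983}{182}\right) + 18225 = - \frac{3593481}{182} + 18225 = - \frac{276531}{182}$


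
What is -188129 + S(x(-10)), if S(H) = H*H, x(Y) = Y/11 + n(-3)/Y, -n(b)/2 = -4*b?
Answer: -569083501/3025 ≈ -1.8813e+5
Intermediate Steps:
n(b) = 8*b (n(b) = -(-8)*b = 8*b)
x(Y) = -24/Y + Y/11 (x(Y) = Y/11 + (8*(-3))/Y = Y*(1/11) - 24/Y = Y/11 - 24/Y = -24/Y + Y/11)
S(H) = H**2
-188129 + S(x(-10)) = -188129 + (-24/(-10) + (1/11)*(-10))**2 = -188129 + (-24*(-1/10) - 10/11)**2 = -188129 + (12/5 - 10/11)**2 = -188129 + (82/55)**2 = -188129 + 6724/3025 = -569083501/3025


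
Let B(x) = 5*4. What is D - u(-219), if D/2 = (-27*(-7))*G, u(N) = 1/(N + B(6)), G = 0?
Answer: 1/199 ≈ 0.0050251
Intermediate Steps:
B(x) = 20
u(N) = 1/(20 + N) (u(N) = 1/(N + 20) = 1/(20 + N))
D = 0 (D = 2*(-27*(-7)*0) = 2*(189*0) = 2*0 = 0)
D - u(-219) = 0 - 1/(20 - 219) = 0 - 1/(-199) = 0 - 1*(-1/199) = 0 + 1/199 = 1/199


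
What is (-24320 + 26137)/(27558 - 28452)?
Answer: -1817/894 ≈ -2.0324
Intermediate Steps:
(-24320 + 26137)/(27558 - 28452) = 1817/(-894) = 1817*(-1/894) = -1817/894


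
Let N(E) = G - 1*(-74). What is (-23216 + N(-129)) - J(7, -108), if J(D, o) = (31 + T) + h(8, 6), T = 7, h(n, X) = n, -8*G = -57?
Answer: -185447/8 ≈ -23181.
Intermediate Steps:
G = 57/8 (G = -⅛*(-57) = 57/8 ≈ 7.1250)
N(E) = 649/8 (N(E) = 57/8 - 1*(-74) = 57/8 + 74 = 649/8)
J(D, o) = 46 (J(D, o) = (31 + 7) + 8 = 38 + 8 = 46)
(-23216 + N(-129)) - J(7, -108) = (-23216 + 649/8) - 1*46 = -185079/8 - 46 = -185447/8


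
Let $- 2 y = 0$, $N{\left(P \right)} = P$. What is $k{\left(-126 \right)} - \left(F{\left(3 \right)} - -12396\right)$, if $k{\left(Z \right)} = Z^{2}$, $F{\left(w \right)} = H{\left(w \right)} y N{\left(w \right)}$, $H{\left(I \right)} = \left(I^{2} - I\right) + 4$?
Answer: $3480$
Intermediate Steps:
$y = 0$ ($y = \left(- \frac{1}{2}\right) 0 = 0$)
$H{\left(I \right)} = 4 + I^{2} - I$
$F{\left(w \right)} = 0$ ($F{\left(w \right)} = \left(4 + w^{2} - w\right) 0 w = 0 w = 0$)
$k{\left(-126 \right)} - \left(F{\left(3 \right)} - -12396\right) = \left(-126\right)^{2} - \left(0 - -12396\right) = 15876 - \left(0 + 12396\right) = 15876 - 12396 = 3480$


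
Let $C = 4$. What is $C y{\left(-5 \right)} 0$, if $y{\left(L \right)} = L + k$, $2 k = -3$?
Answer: $0$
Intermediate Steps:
$k = - \frac{3}{2}$ ($k = \frac{1}{2} \left(-3\right) = - \frac{3}{2} \approx -1.5$)
$y{\left(L \right)} = - \frac{3}{2} + L$ ($y{\left(L \right)} = L - \frac{3}{2} = - \frac{3}{2} + L$)
$C y{\left(-5 \right)} 0 = 4 \left(- \frac{3}{2} - 5\right) 0 = 4 \left(- \frac{13}{2}\right) 0 = \left(-26\right) 0 = 0$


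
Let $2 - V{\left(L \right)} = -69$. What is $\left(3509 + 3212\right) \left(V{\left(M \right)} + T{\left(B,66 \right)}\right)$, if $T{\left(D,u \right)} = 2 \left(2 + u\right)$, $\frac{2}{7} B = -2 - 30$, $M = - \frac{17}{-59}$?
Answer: $1391247$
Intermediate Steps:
$M = \frac{17}{59}$ ($M = \left(-17\right) \left(- \frac{1}{59}\right) = \frac{17}{59} \approx 0.28814$)
$B = -112$ ($B = \frac{7 \left(-2 - 30\right)}{2} = \frac{7}{2} \left(-32\right) = -112$)
$T{\left(D,u \right)} = 4 + 2 u$
$V{\left(L \right)} = 71$ ($V{\left(L \right)} = 2 - -69 = 2 + 69 = 71$)
$\left(3509 + 3212\right) \left(V{\left(M \right)} + T{\left(B,66 \right)}\right) = \left(3509 + 3212\right) \left(71 + \left(4 + 2 \cdot 66\right)\right) = 6721 \left(71 + \left(4 + 132\right)\right) = 6721 \left(71 + 136\right) = 6721 \cdot 207 = 1391247$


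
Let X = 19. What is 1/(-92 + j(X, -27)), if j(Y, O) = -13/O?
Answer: -27/2471 ≈ -0.010927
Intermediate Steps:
1/(-92 + j(X, -27)) = 1/(-92 - 13/(-27)) = 1/(-92 - 13*(-1/27)) = 1/(-92 + 13/27) = 1/(-2471/27) = -27/2471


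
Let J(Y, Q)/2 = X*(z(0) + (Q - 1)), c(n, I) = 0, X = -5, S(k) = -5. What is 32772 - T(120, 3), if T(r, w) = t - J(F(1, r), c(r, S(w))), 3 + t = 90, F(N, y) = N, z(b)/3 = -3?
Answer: 32785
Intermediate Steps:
z(b) = -9 (z(b) = 3*(-3) = -9)
t = 87 (t = -3 + 90 = 87)
J(Y, Q) = 100 - 10*Q (J(Y, Q) = 2*(-5*(-9 + (Q - 1))) = 2*(-5*(-9 + (-1 + Q))) = 2*(-5*(-10 + Q)) = 2*(50 - 5*Q) = 100 - 10*Q)
T(r, w) = -13 (T(r, w) = 87 - (100 - 10*0) = 87 - (100 + 0) = 87 - 1*100 = 87 - 100 = -13)
32772 - T(120, 3) = 32772 - 1*(-13) = 32772 + 13 = 32785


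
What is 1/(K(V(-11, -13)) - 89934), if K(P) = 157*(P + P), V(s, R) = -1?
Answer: -1/90248 ≈ -1.1081e-5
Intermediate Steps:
K(P) = 314*P (K(P) = 157*(2*P) = 314*P)
1/(K(V(-11, -13)) - 89934) = 1/(314*(-1) - 89934) = 1/(-314 - 89934) = 1/(-90248) = -1/90248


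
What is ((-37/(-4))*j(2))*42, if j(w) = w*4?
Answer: 3108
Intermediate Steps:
j(w) = 4*w
((-37/(-4))*j(2))*42 = ((-37/(-4))*(4*2))*42 = (-37*(-¼)*8)*42 = ((37/4)*8)*42 = 74*42 = 3108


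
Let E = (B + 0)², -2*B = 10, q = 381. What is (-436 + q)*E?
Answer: -1375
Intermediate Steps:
B = -5 (B = -½*10 = -5)
E = 25 (E = (-5 + 0)² = (-5)² = 25)
(-436 + q)*E = (-436 + 381)*25 = -55*25 = -1375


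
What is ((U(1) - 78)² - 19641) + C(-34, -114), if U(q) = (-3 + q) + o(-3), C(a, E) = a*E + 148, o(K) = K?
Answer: -8728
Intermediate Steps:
C(a, E) = 148 + E*a (C(a, E) = E*a + 148 = 148 + E*a)
U(q) = -6 + q (U(q) = (-3 + q) - 3 = -6 + q)
((U(1) - 78)² - 19641) + C(-34, -114) = (((-6 + 1) - 78)² - 19641) + (148 - 114*(-34)) = ((-5 - 78)² - 19641) + (148 + 3876) = ((-83)² - 19641) + 4024 = (6889 - 19641) + 4024 = -12752 + 4024 = -8728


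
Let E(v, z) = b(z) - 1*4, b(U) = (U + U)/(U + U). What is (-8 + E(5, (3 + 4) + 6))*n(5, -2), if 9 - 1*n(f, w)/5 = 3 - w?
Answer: -220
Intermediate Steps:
b(U) = 1 (b(U) = (2*U)/((2*U)) = (2*U)*(1/(2*U)) = 1)
E(v, z) = -3 (E(v, z) = 1 - 1*4 = 1 - 4 = -3)
n(f, w) = 30 + 5*w (n(f, w) = 45 - 5*(3 - w) = 45 + (-15 + 5*w) = 30 + 5*w)
(-8 + E(5, (3 + 4) + 6))*n(5, -2) = (-8 - 3)*(30 + 5*(-2)) = -11*(30 - 10) = -11*20 = -220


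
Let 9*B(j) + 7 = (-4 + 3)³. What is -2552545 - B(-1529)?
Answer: -22972897/9 ≈ -2.5525e+6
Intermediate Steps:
B(j) = -8/9 (B(j) = -7/9 + (-4 + 3)³/9 = -7/9 + (⅑)*(-1)³ = -7/9 + (⅑)*(-1) = -7/9 - ⅑ = -8/9)
-2552545 - B(-1529) = -2552545 - 1*(-8/9) = -2552545 + 8/9 = -22972897/9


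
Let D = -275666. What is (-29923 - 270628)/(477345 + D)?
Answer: -300551/201679 ≈ -1.4902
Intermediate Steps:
(-29923 - 270628)/(477345 + D) = (-29923 - 270628)/(477345 - 275666) = -300551/201679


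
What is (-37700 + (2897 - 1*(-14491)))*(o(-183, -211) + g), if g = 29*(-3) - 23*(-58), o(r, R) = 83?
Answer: -27014960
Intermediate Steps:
g = 1247 (g = -87 + 1334 = 1247)
(-37700 + (2897 - 1*(-14491)))*(o(-183, -211) + g) = (-37700 + (2897 - 1*(-14491)))*(83 + 1247) = (-37700 + (2897 + 14491))*1330 = (-37700 + 17388)*1330 = -20312*1330 = -27014960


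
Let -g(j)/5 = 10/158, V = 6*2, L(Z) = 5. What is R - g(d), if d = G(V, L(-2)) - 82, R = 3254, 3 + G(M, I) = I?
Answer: 257091/79 ≈ 3254.3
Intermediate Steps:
V = 12
G(M, I) = -3 + I
d = -80 (d = (-3 + 5) - 82 = 2 - 82 = -80)
g(j) = -25/79 (g(j) = -50/158 = -5*5/79 = -25/79)
R - g(d) = 3254 - 1*(-25/79) = 3254 + 25/79 = 257091/79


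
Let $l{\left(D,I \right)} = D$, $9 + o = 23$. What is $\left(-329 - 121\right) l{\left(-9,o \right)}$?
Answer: $4050$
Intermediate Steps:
$o = 14$ ($o = -9 + 23 = 14$)
$\left(-329 - 121\right) l{\left(-9,o \right)} = \left(-329 - 121\right) \left(-9\right) = \left(-450\right) \left(-9\right) = 4050$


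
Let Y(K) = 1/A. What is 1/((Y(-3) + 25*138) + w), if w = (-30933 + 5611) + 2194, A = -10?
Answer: -10/196781 ≈ -5.0818e-5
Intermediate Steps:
Y(K) = -⅒ (Y(K) = 1/(-10) = -⅒)
w = -23128 (w = -25322 + 2194 = -23128)
1/((Y(-3) + 25*138) + w) = 1/((-⅒ + 25*138) - 23128) = 1/((-⅒ + 3450) - 23128) = 1/(34499/10 - 23128) = 1/(-196781/10) = -10/196781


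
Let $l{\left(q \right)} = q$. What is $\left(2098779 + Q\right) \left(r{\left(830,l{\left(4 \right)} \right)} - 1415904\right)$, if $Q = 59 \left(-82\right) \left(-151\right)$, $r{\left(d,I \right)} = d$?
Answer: $-4003692924458$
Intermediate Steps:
$Q = 730538$ ($Q = \left(-4838\right) \left(-151\right) = 730538$)
$\left(2098779 + Q\right) \left(r{\left(830,l{\left(4 \right)} \right)} - 1415904\right) = \left(2098779 + 730538\right) \left(830 - 1415904\right) = 2829317 \left(-1415074\right) = -4003692924458$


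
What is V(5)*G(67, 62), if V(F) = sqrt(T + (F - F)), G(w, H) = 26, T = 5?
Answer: 26*sqrt(5) ≈ 58.138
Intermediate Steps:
V(F) = sqrt(5) (V(F) = sqrt(5 + (F - F)) = sqrt(5 + 0) = sqrt(5))
V(5)*G(67, 62) = sqrt(5)*26 = 26*sqrt(5)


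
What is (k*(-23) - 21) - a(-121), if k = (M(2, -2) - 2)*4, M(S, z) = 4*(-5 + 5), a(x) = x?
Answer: 284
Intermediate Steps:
M(S, z) = 0 (M(S, z) = 4*0 = 0)
k = -8 (k = (0 - 2)*4 = -2*4 = -8)
(k*(-23) - 21) - a(-121) = (-8*(-23) - 21) - 1*(-121) = (184 - 21) + 121 = 163 + 121 = 284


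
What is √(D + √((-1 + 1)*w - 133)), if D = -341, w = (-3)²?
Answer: √(-341 + I*√133) ≈ 0.3122 + 18.469*I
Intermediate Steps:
w = 9
√(D + √((-1 + 1)*w - 133)) = √(-341 + √((-1 + 1)*9 - 133)) = √(-341 + √(0*9 - 133)) = √(-341 + √(0 - 133)) = √(-341 + √(-133)) = √(-341 + I*√133)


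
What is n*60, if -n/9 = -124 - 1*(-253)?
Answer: -69660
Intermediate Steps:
n = -1161 (n = -9*(-124 - 1*(-253)) = -9*(-124 + 253) = -9*129 = -1161)
n*60 = -1161*60 = -69660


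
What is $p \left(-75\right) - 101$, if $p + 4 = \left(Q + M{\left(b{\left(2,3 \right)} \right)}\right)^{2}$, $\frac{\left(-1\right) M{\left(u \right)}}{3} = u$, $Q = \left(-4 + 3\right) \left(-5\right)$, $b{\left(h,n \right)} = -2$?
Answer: $-8876$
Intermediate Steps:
$Q = 5$ ($Q = \left(-1\right) \left(-5\right) = 5$)
$M{\left(u \right)} = - 3 u$
$p = 117$ ($p = -4 + \left(5 - -6\right)^{2} = -4 + \left(5 + 6\right)^{2} = -4 + 11^{2} = -4 + 121 = 117$)
$p \left(-75\right) - 101 = 117 \left(-75\right) - 101 = -8775 - 101 = -8876$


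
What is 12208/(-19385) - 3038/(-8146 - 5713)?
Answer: -110299042/268656715 ≈ -0.41056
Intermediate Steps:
12208/(-19385) - 3038/(-8146 - 5713) = 12208*(-1/19385) - 3038/(-13859) = -12208/19385 - 3038*(-1/13859) = -12208/19385 + 3038/13859 = -110299042/268656715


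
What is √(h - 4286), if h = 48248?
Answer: √43962 ≈ 209.67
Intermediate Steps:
√(h - 4286) = √(48248 - 4286) = √43962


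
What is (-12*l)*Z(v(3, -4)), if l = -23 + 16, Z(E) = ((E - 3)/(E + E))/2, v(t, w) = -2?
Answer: 105/2 ≈ 52.500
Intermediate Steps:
Z(E) = (-3 + E)/(4*E) (Z(E) = ((-3 + E)/((2*E)))*(½) = ((-3 + E)*(1/(2*E)))*(½) = ((-3 + E)/(2*E))*(½) = (-3 + E)/(4*E))
l = -7
(-12*l)*Z(v(3, -4)) = (-12*(-7))*((¼)*(-3 - 2)/(-2)) = 84*((¼)*(-½)*(-5)) = 84*(5/8) = 105/2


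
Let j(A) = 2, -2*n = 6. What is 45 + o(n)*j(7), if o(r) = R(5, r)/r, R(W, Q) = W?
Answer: 125/3 ≈ 41.667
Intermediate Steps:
n = -3 (n = -1/2*6 = -3)
o(r) = 5/r
45 + o(n)*j(7) = 45 + (5/(-3))*2 = 45 + (5*(-1/3))*2 = 45 - 5/3*2 = 45 - 10/3 = 125/3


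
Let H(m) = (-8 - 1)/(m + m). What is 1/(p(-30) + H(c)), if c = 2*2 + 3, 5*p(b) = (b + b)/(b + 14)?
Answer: 28/3 ≈ 9.3333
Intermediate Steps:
p(b) = 2*b/(5*(14 + b)) (p(b) = ((b + b)/(b + 14))/5 = ((2*b)/(14 + b))/5 = (2*b/(14 + b))/5 = 2*b/(5*(14 + b)))
c = 7 (c = 4 + 3 = 7)
H(m) = -9/(2*m) (H(m) = -9*1/(2*m) = -9/(2*m))
1/(p(-30) + H(c)) = 1/((⅖)*(-30)/(14 - 30) - 9/2/7) = 1/((⅖)*(-30)/(-16) - 9/2*⅐) = 1/((⅖)*(-30)*(-1/16) - 9/14) = 1/(¾ - 9/14) = 1/(3/28) = 28/3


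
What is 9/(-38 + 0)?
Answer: -9/38 ≈ -0.23684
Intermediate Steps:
9/(-38 + 0) = 9/(-38) = -1/38*9 = -9/38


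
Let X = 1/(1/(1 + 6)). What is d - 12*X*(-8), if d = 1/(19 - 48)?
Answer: 19487/29 ≈ 671.97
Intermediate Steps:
d = -1/29 (d = 1/(-29) = -1/29 ≈ -0.034483)
X = 7 (X = 1/(1/7) = 1/(⅐) = 7)
d - 12*X*(-8) = -1/29 - 84*(-8) = -1/29 - 12*(-56) = -1/29 + 672 = 19487/29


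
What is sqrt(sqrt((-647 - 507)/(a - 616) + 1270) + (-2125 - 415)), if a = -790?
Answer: sqrt(-1255290860 + 703*sqrt(628051061))/703 ≈ 50.044*I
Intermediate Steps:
sqrt(sqrt((-647 - 507)/(a - 616) + 1270) + (-2125 - 415)) = sqrt(sqrt((-647 - 507)/(-790 - 616) + 1270) + (-2125 - 415)) = sqrt(sqrt(-1154/(-1406) + 1270) - 2540) = sqrt(sqrt(-1154*(-1/1406) + 1270) - 2540) = sqrt(sqrt(577/703 + 1270) - 2540) = sqrt(sqrt(893387/703) - 2540) = sqrt(sqrt(628051061)/703 - 2540) = sqrt(-2540 + sqrt(628051061)/703)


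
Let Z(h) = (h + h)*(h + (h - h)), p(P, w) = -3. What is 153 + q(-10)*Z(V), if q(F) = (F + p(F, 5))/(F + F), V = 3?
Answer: 1647/10 ≈ 164.70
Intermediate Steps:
Z(h) = 2*h**2 (Z(h) = (2*h)*(h + 0) = (2*h)*h = 2*h**2)
q(F) = (-3 + F)/(2*F) (q(F) = (F - 3)/(F + F) = (-3 + F)/((2*F)) = (-3 + F)*(1/(2*F)) = (-3 + F)/(2*F))
153 + q(-10)*Z(V) = 153 + ((1/2)*(-3 - 10)/(-10))*(2*3**2) = 153 + ((1/2)*(-1/10)*(-13))*(2*9) = 153 + (13/20)*18 = 153 + 117/10 = 1647/10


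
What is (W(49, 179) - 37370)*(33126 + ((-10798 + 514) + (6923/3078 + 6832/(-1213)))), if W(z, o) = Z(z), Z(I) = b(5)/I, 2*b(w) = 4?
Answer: -26023557674736908/30491181 ≈ -8.5348e+8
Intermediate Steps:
b(w) = 2 (b(w) = (½)*4 = 2)
Z(I) = 2/I
W(z, o) = 2/z
(W(49, 179) - 37370)*(33126 + ((-10798 + 514) + (6923/3078 + 6832/(-1213)))) = (2/49 - 37370)*(33126 + ((-10798 + 514) + (6923/3078 + 6832/(-1213)))) = (2*(1/49) - 37370)*(33126 + (-10284 + (6923*(1/3078) + 6832*(-1/1213)))) = (2/49 - 37370)*(33126 + (-10284 + (6923/3078 - 6832/1213))) = -1831128*(33126 + (-10284 - 12631297/3733614))/49 = -1831128*(33126 - 38409117673/3733614)/49 = -1831128/49*85270579691/3733614 = -26023557674736908/30491181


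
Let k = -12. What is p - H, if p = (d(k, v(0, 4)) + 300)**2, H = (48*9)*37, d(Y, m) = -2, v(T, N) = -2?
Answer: 72820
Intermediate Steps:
H = 15984 (H = 432*37 = 15984)
p = 88804 (p = (-2 + 300)**2 = 298**2 = 88804)
p - H = 88804 - 1*15984 = 88804 - 15984 = 72820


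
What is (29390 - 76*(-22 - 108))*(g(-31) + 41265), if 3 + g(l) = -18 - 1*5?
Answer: 1619455530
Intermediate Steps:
g(l) = -26 (g(l) = -3 + (-18 - 1*5) = -3 + (-18 - 5) = -3 - 23 = -26)
(29390 - 76*(-22 - 108))*(g(-31) + 41265) = (29390 - 76*(-22 - 108))*(-26 + 41265) = (29390 - 76*(-130))*41239 = (29390 + 9880)*41239 = 39270*41239 = 1619455530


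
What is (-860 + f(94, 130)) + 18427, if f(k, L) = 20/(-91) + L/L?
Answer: 1598668/91 ≈ 17568.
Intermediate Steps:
f(k, L) = 71/91 (f(k, L) = 20*(-1/91) + 1 = -20/91 + 1 = 71/91)
(-860 + f(94, 130)) + 18427 = (-860 + 71/91) + 18427 = -78189/91 + 18427 = 1598668/91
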